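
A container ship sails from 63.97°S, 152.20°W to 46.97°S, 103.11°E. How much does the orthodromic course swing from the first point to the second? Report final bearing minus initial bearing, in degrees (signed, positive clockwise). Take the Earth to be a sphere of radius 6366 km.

+94.4°

At departure: θ₁ = atan2(sin Δλ cos φ₂, cos φ₁ sin φ₂ − sin φ₁ cos φ₂ cos Δλ) = 234.19°
At arrival: θ₂ = atan2(sin Δλ cos φ₁, −cos φ₂ sin φ₁ + sin φ₂ cos φ₁ cos Δλ) = 328.57°
Δθ = θ₂ − θ₁ = +94.4°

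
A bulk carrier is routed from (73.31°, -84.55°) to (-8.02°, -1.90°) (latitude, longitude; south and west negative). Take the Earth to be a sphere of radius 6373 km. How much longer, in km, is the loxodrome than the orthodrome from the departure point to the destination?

412 km

Great circle: cos σ = sin φ₁ sin φ₂ + cos φ₁ cos φ₂ cos Δλ,  σ = 1.6682 rad → d_gc = 10631.5 km
Rhumb line: Δψ = -2.0599, q = Δφ/Δψ = 0.6891, d_rh = R√(Δφ²+q²Δλ²) = 11043.9 km
Excess = 11043.9 − 10631.5 = 412.4 ≈ 412 km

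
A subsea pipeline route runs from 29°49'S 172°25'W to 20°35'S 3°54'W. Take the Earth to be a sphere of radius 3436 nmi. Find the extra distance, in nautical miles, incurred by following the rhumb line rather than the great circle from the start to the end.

Great circle: cos σ = sin φ₁ sin φ₂ + cos φ₁ cos φ₂ cos Δλ,  σ = 2.2410 rad → d_gc = 7700.2 nmi
Rhumb line: Δψ = +0.1784, q = Δφ/Δψ = 0.9034, d_rh = R√(Δφ²+q²Δλ²) = 9146.5 nmi
Excess = 9146.5 − 7700.2 = 1446.3 ≈ 1446 nmi

1446 nmi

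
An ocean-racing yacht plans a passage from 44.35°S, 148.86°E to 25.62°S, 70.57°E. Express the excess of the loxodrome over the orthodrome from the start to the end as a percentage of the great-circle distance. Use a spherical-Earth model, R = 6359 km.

Great circle: σ = 1.1228 rad → d_gc = Rσ = 7140.1 km
Rhumb: Δφ = +0.3269, Δλ = -1.3664, Δψ = +0.4026, q = Δφ/Δψ = 0.8120 → d_rh = R√(Δφ²+q²Δλ²) = 7355.6 km
Excess = (7355.6 − 7140.1) / 7140.1 = 215.5 / 7140.1 = 3.02% ≈ 3.0%

3.0%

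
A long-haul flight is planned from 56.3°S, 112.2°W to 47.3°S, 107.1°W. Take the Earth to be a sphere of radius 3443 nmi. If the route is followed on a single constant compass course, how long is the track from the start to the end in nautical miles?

573 nmi

Rhumb course C = atan2(Δλ, Δψ) with Δψ = ln[tan(π/4+φ₂/2)/tan(π/4+φ₁/2)] = +0.2551, Δλ = +0.0890 → C = 19.23°
d = R·|Δφ| / |cos C| = 3443·0.15708 / 0.94418 = 573 nmi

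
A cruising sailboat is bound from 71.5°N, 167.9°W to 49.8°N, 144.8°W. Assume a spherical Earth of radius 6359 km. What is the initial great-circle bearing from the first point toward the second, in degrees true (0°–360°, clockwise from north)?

N = sin Δλ·cos φ₂ = +0.2532;  D = cos φ₁ sin φ₂ − sin φ₁ cos φ₂ cos Δλ = -0.3207
initial course = atan2(N, D) = 141.70°

141.7°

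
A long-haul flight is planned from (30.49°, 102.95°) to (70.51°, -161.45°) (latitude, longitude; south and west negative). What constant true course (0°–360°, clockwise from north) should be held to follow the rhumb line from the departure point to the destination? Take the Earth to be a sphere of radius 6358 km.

Δψ = ln[tan(π/4+φ₂/2)/tan(π/4+φ₁/2)] = +1.2026
Δλ = +1.6685 rad (taken the short way round)
course = atan2(Δλ, Δψ) = 54.22°

54.2°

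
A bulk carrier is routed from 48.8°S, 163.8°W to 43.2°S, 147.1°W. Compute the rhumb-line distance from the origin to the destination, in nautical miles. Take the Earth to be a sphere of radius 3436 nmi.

Δψ = ln[tan(π/4+φ₂/2)/tan(π/4+φ₁/2)] = +0.1409;  Δφ = +0.0977 rad,  Δλ = +0.2915 rad
q = Δφ/Δψ = 0.6938
d = R·√(Δφ² + q²Δλ²) = 3436·0.22460 = 772 nmi

772 nmi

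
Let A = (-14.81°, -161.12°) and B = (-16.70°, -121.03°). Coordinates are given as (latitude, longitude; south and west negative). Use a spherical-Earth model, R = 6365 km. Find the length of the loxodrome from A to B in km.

Δψ = ln[tan(π/4+φ₂/2)/tan(π/4+φ₁/2)] = -0.0343;  Δφ = -0.0330 rad,  Δλ = +0.6997 rad
q = Δφ/Δψ = 0.9624
d = R·√(Δφ² + q²Δλ²) = 6365·0.67419 = 4291 km

4291 km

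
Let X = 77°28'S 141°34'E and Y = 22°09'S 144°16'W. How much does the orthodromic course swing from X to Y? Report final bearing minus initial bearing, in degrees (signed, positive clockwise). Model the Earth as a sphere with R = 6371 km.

-66.2°

Initial bearing θ₁ = atan2(sin Δλ cos φ₂, cos φ₁ sin φ₂ − sin φ₁ cos φ₂ cos Δλ) = 79.52°
Final bearing θ₂ = (initial bearing from the destination back to the start) + 180° = 13.32°
Δθ = θ₂ − θ₁ = -66.2°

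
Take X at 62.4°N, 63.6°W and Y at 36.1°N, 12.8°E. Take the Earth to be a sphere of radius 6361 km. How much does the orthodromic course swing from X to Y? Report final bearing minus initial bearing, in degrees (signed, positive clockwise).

+62.9°

Initial bearing θ₁ = atan2(sin Δλ cos φ₂, cos φ₁ sin φ₂ − sin φ₁ cos φ₂ cos Δλ) = 82.41°
Final bearing θ₂ = (initial bearing from the destination back to the start) + 180° = 145.36°
Δθ = θ₂ − θ₁ = +62.9°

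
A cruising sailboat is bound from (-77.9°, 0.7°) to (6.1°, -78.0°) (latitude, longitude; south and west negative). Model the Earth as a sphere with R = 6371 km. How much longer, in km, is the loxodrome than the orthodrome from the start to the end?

Great circle: cos σ = sin φ₁ sin φ₂ + cos φ₁ cos φ₂ cos Δλ,  σ = 1.6339 rad → d_gc = 10409.6 km
Rhumb line: Δψ = +2.3511, q = Δφ/Δψ = 0.6236, d_rh = R√(Δφ²+q²Δλ²) = 10817.6 km
Excess = 10817.6 − 10409.6 = 408.0 ≈ 408 km

408 km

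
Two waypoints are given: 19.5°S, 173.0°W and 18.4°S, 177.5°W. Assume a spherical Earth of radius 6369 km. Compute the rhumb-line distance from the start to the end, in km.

Rhumb course C = atan2(Δλ, Δψ) with Δψ = ln[tan(π/4+φ₂/2)/tan(π/4+φ₁/2)] = +0.0203, Δλ = -0.0785 → C = 284.49°
d = R·|Δφ| / |cos C| = 6369·0.01920 / 0.25023 = 489 km

489 km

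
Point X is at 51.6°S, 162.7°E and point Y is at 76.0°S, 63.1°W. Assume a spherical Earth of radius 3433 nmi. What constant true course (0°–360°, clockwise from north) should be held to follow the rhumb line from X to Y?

114.0°

Meridional parts: M(φ₁)=-1.0549, M(φ₂)=-2.0973 → ΔM = -1.0425;  Δλ = +2.3422 rad
tan C = Δλ / ΔM = -2.2468 → C = 113.99°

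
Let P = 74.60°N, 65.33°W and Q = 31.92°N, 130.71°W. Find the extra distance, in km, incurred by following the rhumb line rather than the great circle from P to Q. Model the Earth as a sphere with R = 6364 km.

Great circle: cos σ = sin φ₁ sin φ₂ + cos φ₁ cos φ₂ cos Δλ,  σ = 0.9227 rad → d_gc = 5872.2 km
Rhumb line: Δψ = -1.4126, q = Δφ/Δψ = 0.5273, d_rh = R√(Δφ²+q²Δλ²) = 6094.1 km
Excess = 6094.1 − 5872.2 = 221.9 ≈ 222 km

222 km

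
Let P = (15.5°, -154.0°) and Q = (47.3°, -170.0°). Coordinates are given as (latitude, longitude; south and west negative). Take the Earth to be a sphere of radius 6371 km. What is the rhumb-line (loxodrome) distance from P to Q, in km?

Rhumb course C = atan2(Δλ, Δψ) with Δψ = ln[tan(π/4+φ₂/2)/tan(π/4+φ₁/2)] = +0.6654, Δλ = -0.2793 → C = 337.23°
d = R·|Δφ| / |cos C| = 6371·0.55501 / 0.92210 = 3835 km

3835 km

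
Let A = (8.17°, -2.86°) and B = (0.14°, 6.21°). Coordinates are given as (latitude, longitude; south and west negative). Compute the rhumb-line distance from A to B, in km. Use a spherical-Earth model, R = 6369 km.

Δψ = ln[tan(π/4+φ₂/2)/tan(π/4+φ₁/2)] = -0.1406;  Δφ = -0.1401 rad,  Δλ = +0.1583 rad
q = Δφ/Δψ = 0.9965
d = R·√(Δφ² + q²Δλ²) = 6369·0.21102 = 1344 km

1344 km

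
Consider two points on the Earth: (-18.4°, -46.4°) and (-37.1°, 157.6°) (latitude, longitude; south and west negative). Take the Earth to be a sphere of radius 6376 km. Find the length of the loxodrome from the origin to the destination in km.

Δψ = ln[tan(π/4+φ₂/2)/tan(π/4+φ₁/2)] = -0.3714;  Δφ = -0.3264 rad,  Δλ = -2.7227 rad
q = Δφ/Δψ = 0.8789
d = R·√(Δφ² + q²Δλ²) = 6376·2.41501 = 15398 km

15398 km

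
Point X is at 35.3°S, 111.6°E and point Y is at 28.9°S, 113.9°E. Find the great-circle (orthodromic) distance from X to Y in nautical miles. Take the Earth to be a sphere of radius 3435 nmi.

401 nmi

Haversine: a = sin²(Δφ/2)+cos φ₁ cos φ₂ sin²(Δλ/2) = 0.00340;  σ = 2·atan2(√a,√(1−a))
σ = 6.689° → d = Rσ = 3435·0.11675 = 401 nmi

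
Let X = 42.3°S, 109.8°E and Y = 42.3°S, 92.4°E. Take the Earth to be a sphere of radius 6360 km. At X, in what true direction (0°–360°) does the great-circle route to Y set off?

264.1°

θ = atan2( sin Δλ·cos φ₂ ,  cos φ₁ sin φ₂ − sin φ₁ cos φ₂ cos Δλ )
  = atan2(-0.2212, -0.0228) = 264.12°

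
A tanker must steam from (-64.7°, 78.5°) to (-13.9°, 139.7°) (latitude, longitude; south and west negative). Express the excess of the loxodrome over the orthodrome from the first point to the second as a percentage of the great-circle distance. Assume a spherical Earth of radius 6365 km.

2.3%

Great circle: σ = 1.1406 rad → d_gc = Rσ = 7260.0 km
Rhumb: Δφ = +0.8866, Δλ = +1.0681, Δψ = +1.2491, q = Δφ/Δψ = 0.7098 → d_rh = R√(Δφ²+q²Δλ²) = 7425.3 km
Excess = (7425.3 − 7260.0) / 7260.0 = 165.3 / 7260.0 = 2.28% ≈ 2.3%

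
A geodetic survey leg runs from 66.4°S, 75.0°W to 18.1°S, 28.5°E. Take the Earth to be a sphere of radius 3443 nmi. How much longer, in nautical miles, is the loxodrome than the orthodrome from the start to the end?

386 nmi

Great circle: cos σ = sin φ₁ sin φ₂ + cos φ₁ cos φ₂ cos Δλ,  σ = 1.3737 rad → d_gc = 4729.5 nmi
Rhumb line: Δψ = +1.2446, q = Δφ/Δψ = 0.6773, d_rh = R√(Δφ²+q²Δλ²) = 5115.8 nmi
Excess = 5115.8 − 4729.5 = 386.3 ≈ 386 nmi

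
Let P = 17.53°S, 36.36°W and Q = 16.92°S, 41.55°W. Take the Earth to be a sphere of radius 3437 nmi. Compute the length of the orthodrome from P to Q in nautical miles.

cos σ = sin φ₁ sin φ₂ + cos φ₁ cos φ₂ cos Δλ
      = sin(-17.53°)sin(-16.92°) + cos(-17.53°)cos(-16.92°)cos(-5.19°) = 0.9962
σ = 4.994° → d = Rσ = 3437·0.08717 = 300 nmi

300 nmi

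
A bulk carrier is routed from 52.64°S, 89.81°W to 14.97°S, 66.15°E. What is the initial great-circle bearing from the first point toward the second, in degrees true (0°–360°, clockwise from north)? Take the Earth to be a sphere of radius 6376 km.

θ = atan2( sin Δλ·cos φ₂ ,  cos φ₁ sin φ₂ − sin φ₁ cos φ₂ cos Δλ )
  = atan2(+0.3935, -0.8580) = 155.36°

155.4°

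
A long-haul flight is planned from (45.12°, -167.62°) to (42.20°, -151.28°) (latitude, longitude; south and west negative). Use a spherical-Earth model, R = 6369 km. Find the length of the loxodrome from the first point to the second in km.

1353 km

Δψ = ln[tan(π/4+φ₂/2)/tan(π/4+φ₁/2)] = -0.0705;  Δφ = -0.0510 rad,  Δλ = +0.2852 rad
q = Δφ/Δψ = 0.7232
d = R·√(Δφ² + q²Δλ²) = 6369·0.21246 = 1353 km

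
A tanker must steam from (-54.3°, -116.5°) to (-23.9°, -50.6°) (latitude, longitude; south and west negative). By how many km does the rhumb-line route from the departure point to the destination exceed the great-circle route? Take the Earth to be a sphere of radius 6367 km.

Great circle: cos σ = sin φ₁ sin φ₂ + cos φ₁ cos φ₂ cos Δλ,  σ = 0.9922 rad → d_gc = 6317.3 km
Rhumb line: Δψ = +0.7033, q = Δφ/Δψ = 0.7544, d_rh = R√(Δφ²+q²Δλ²) = 6475.5 km
Excess = 6475.5 − 6317.3 = 158.2 ≈ 158 km

158 km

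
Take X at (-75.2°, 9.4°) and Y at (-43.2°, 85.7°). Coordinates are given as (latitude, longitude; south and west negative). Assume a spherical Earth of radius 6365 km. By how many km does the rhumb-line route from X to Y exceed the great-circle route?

Great circle: cos σ = sin φ₁ sin φ₂ + cos φ₁ cos φ₂ cos Δλ,  σ = 0.7870 rad → d_gc = 5009.6 km
Rhumb line: Δψ = +1.2035, q = Δφ/Δψ = 0.4641, d_rh = R√(Δφ²+q²Δλ²) = 5301.8 km
Excess = 5301.8 − 5009.6 = 292.2 ≈ 292 km

292 km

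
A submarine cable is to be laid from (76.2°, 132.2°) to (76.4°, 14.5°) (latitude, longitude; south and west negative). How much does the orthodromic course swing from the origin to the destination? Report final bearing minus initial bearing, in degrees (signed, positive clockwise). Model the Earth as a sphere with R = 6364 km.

Initial bearing θ₁ = atan2(sin Δλ cos φ₂, cos φ₁ sin φ₂ − sin φ₁ cos φ₂ cos Δλ) = 328.37°
Final bearing θ₂ = (initial bearing from the destination back to the start) + 180° = 212.14°
Δθ = θ₂ − θ₁ = -116.2°

-116.2°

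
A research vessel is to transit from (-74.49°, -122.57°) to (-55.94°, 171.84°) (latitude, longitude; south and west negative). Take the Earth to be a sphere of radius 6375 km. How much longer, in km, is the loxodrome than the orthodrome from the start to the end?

Great circle: cos σ = sin φ₁ sin φ₂ + cos φ₁ cos φ₂ cos Δλ,  σ = 0.5352 rad → d_gc = 3411.8 km
Rhumb line: Δψ = +0.8106, q = Δφ/Δψ = 0.3994, d_rh = R√(Δφ²+q²Δλ²) = 3571.6 km
Excess = 3571.6 − 3411.8 = 159.8 ≈ 160 km

160 km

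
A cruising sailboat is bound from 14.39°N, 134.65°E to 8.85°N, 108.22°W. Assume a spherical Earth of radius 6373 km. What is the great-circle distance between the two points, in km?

12621 km

cos σ = sin φ₁ sin φ₂ + cos φ₁ cos φ₂ cos Δλ
      = sin(14.39°)sin(8.85°) + cos(14.39°)cos(8.85°)cos(117.13°) = -0.3982
σ = 113.466° → d = Rσ = 6373·1.98036 = 12621 km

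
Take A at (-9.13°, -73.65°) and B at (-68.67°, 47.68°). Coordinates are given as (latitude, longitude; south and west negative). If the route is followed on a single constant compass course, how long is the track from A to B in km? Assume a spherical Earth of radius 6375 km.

Rhumb course C = atan2(Δλ, Δψ) with Δψ = ln[tan(π/4+φ₂/2)/tan(π/4+φ₁/2)] = -1.5096, Δλ = +2.1176 → C = 125.48°
d = R·|Δφ| / |cos C| = 6375·1.03917 / 0.58048 = 11413 km

11413 km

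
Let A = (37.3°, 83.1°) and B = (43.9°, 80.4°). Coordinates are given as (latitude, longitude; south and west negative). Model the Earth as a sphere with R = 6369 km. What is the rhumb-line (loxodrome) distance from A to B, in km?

768 km

Δψ = ln[tan(π/4+φ₂/2)/tan(π/4+φ₁/2)] = +0.1519;  Δφ = +0.1152 rad,  Δλ = -0.0471 rad
q = Δφ/Δψ = 0.7582
d = R·√(Δφ² + q²Δλ²) = 6369·0.12061 = 768 km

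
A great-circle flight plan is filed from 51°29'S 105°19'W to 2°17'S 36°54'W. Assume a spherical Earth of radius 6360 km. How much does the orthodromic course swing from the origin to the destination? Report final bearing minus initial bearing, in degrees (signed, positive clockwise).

-37.4°

Initial bearing θ₁ = atan2(sin Δλ cos φ₂, cos φ₁ sin φ₂ − sin φ₁ cos φ₂ cos Δλ) = 74.21°
Final bearing θ₂ = (initial bearing from the destination back to the start) + 180° = 36.85°
Δθ = θ₂ − θ₁ = -37.4°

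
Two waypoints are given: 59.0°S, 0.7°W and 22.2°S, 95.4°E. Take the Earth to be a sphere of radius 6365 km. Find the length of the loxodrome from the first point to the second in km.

Rhumb course C = atan2(Δλ, Δψ) with Δψ = ln[tan(π/4+φ₂/2)/tan(π/4+φ₁/2)] = +0.8850, Δλ = +1.6773 → C = 62.18°
d = R·|Δφ| / |cos C| = 6365·0.64228 / 0.46668 = 8760 km

8760 km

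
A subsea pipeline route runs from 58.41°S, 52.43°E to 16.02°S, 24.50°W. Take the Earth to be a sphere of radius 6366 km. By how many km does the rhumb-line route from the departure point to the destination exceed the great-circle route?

Great circle: cos σ = sin φ₁ sin φ₂ + cos φ₁ cos φ₂ cos Δλ,  σ = 1.2144 rad → d_gc = 7730.6 km
Rhumb line: Δψ = +0.9794, q = Δφ/Δψ = 0.7554, d_rh = R√(Δφ²+q²Δλ²) = 7992.0 km
Excess = 7992.0 − 7730.6 = 261.4 ≈ 261 km

261 km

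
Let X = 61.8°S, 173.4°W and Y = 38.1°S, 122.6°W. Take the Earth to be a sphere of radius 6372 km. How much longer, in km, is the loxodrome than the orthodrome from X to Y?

88 km

Great circle: cos σ = sin φ₁ sin φ₂ + cos φ₁ cos φ₂ cos Δλ,  σ = 0.6780 rad → d_gc = 4320.2 km
Rhumb line: Δψ = +0.6614, q = Δφ/Δψ = 0.6254, d_rh = R√(Δφ²+q²Δλ²) = 4408.2 km
Excess = 4408.2 − 4320.2 = 88.0 ≈ 88 km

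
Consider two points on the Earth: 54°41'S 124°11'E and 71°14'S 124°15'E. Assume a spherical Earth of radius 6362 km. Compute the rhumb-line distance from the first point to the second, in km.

Rhumb course C = atan2(Δλ, Δψ) with Δψ = ln[tan(π/4+φ₂/2)/tan(π/4+φ₁/2)] = -0.6557, Δλ = +0.0012 → C = 179.90°
d = R·|Δφ| / |cos C| = 6362·0.28885 / 1.00000 = 1838 km

1838 km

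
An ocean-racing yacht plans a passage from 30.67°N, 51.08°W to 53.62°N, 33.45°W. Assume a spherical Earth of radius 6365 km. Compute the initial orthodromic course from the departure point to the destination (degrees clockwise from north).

24.0°

N = sin Δλ·cos φ₂ = +0.1796;  D = cos φ₁ sin φ₂ − sin φ₁ cos φ₂ cos Δλ = +0.4041
initial course = atan2(N, D) = 23.97°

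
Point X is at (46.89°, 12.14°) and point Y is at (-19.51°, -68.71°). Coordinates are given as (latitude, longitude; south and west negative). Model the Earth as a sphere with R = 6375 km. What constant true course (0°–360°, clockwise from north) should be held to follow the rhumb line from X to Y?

227.9°

Δψ = ln[tan(π/4+φ₂/2)/tan(π/4+φ₁/2)] = -1.2761
Δλ = -1.4111 rad (taken the short way round)
course = atan2(Δλ, Δψ) = 227.88°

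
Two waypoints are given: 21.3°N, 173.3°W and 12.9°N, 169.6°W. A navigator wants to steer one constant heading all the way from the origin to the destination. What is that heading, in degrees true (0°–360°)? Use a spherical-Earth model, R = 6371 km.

157.2°

Meridional parts: M(φ₁)=+0.3806, M(φ₂)=+0.2271 → ΔM = -0.1536;  Δλ = +0.0646 rad
tan C = Δλ / ΔM = -0.4206 → C = 157.19°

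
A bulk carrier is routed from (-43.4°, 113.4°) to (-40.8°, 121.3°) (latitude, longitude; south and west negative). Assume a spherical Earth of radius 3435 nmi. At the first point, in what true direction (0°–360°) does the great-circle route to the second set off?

θ = atan2( sin Δλ·cos φ₂ ,  cos φ₁ sin φ₂ − sin φ₁ cos φ₂ cos Δλ )
  = atan2(+0.1040, +0.0404) = 68.77°

68.8°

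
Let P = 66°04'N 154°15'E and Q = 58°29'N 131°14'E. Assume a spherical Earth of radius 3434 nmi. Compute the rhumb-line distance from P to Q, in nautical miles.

Rhumb course C = atan2(Δλ, Δψ) with Δψ = ln[tan(π/4+φ₂/2)/tan(π/4+φ₁/2)] = -0.2862, Δλ = -0.4017 → C = 234.53°
d = R·|Δφ| / |cos C| = 3434·0.13235 / 0.58028 = 783 nmi

783 nmi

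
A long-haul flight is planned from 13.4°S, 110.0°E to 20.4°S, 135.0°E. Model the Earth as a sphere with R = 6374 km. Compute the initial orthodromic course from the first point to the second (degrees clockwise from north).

θ = atan2( sin Δλ·cos φ₂ ,  cos φ₁ sin φ₂ − sin φ₁ cos φ₂ cos Δλ )
  = atan2(+0.3961, -0.1422) = 109.75°

109.8°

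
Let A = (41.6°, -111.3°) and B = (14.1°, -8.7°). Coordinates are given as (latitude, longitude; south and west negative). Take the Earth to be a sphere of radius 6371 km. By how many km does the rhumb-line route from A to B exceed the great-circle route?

Great circle: cos σ = sin φ₁ sin φ₂ + cos φ₁ cos φ₂ cos Δλ,  σ = 1.5673 rad → d_gc = 9985.1 km
Rhumb line: Δψ = -0.5512, q = Δφ/Δψ = 0.8708, d_rh = R√(Δφ²+q²Δλ²) = 10394.4 km
Excess = 10394.4 − 9985.1 = 409.3 ≈ 409 km

409 km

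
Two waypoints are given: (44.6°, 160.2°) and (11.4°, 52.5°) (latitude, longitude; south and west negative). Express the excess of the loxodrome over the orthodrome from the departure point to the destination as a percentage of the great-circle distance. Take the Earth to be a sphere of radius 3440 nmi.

Great circle: σ = 1.6443 rad → d_gc = Rσ = 5656.3 nmi
Rhumb: Δφ = -0.5794, Δλ = -1.8797, Δψ = -0.6712, q = Δφ/Δψ = 0.8633 → d_rh = R√(Δφ²+q²Δλ²) = 5927.2 nmi
Excess = (5927.2 − 5656.3) / 5656.3 = 270.9 / 5656.3 = 4.79% ≈ 4.8%

4.8%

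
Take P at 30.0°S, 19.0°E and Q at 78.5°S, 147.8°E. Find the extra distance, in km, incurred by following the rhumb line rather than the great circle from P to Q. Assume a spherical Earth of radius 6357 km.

Great circle: cos σ = sin φ₁ sin φ₂ + cos φ₁ cos φ₂ cos Δλ,  σ = 1.1791 rad → d_gc = 7495.4 km
Rhumb line: Δψ = -1.7464, q = Δφ/Δψ = 0.4847, d_rh = R√(Δφ²+q²Δλ²) = 8771.4 km
Excess = 8771.4 − 7495.4 = 1276.0 ≈ 1276 km

1276 km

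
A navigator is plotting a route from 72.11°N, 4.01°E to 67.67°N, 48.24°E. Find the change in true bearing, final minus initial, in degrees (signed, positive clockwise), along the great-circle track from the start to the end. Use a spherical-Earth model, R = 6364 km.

+41.8°

At departure: θ₁ = atan2(sin Δλ cos φ₂, cos φ₁ sin φ₂ − sin φ₁ cos φ₂ cos Δλ) = 84.60°
At arrival: θ₂ = atan2(sin Δλ cos φ₁, −cos φ₂ sin φ₁ + sin φ₂ cos φ₁ cos Δλ) = 126.40°
Δθ = θ₂ − θ₁ = +41.8°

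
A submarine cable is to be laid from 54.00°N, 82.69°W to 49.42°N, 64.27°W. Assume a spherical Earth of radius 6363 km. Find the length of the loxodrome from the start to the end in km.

1364 km

Rhumb course C = atan2(Δλ, Δψ) with Δψ = ln[tan(π/4+φ₂/2)/tan(π/4+φ₁/2)] = -0.1291, Δλ = +0.3215 → C = 111.89°
d = R·|Δφ| / |cos C| = 6363·0.07994 / 0.37277 = 1364 km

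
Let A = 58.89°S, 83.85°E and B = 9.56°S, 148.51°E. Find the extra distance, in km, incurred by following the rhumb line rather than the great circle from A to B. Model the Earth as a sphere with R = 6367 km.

Great circle: cos σ = sin φ₁ sin φ₂ + cos φ₁ cos φ₂ cos Δλ,  σ = 1.2023 rad → d_gc = 7654.7 km
Rhumb line: Δψ = +1.1112, q = Δφ/Δψ = 0.7748, d_rh = R√(Δφ²+q²Δλ²) = 7813.1 km
Excess = 7813.1 − 7654.7 = 158.4 ≈ 158 km

158 km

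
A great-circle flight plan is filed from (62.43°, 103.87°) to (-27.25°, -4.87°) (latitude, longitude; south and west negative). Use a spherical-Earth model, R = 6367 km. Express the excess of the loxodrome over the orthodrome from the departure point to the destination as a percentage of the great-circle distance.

3.4%

Great circle: σ = 2.1389 rad → d_gc = Rσ = 13618.7 km
Rhumb: Δφ = -1.5652, Δλ = -1.8979, Δψ = -1.8997, q = Δφ/Δψ = 0.8239 → d_rh = R√(Δφ²+q²Δλ²) = 14086.8 km
Excess = (14086.8 − 13618.7) / 13618.7 = 468.1 / 13618.7 = 3.44% ≈ 3.4%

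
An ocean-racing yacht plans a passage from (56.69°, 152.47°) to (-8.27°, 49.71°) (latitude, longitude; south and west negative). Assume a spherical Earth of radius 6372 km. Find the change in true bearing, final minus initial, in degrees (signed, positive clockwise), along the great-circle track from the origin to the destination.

At departure: θ₁ = atan2(sin Δλ cos φ₂, cos φ₁ sin φ₂ − sin φ₁ cos φ₂ cos Δλ) = 276.13°
At arrival: θ₂ = atan2(sin Δλ cos φ₁, −cos φ₂ sin φ₁ + sin φ₂ cos φ₁ cos Δλ) = 213.49°
Δθ = θ₂ − θ₁ = -62.6°

-62.6°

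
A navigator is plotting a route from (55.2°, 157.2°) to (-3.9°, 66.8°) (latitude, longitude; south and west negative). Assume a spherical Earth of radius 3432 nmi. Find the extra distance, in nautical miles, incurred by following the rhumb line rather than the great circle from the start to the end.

Great circle: cos σ = sin φ₁ sin φ₂ + cos φ₁ cos φ₂ cos Δλ,  σ = 1.6307 rad → d_gc = 5596.4 nmi
Rhumb line: Δψ = -1.2285, q = Δφ/Δψ = 0.8397, d_rh = R√(Δφ²+q²Δλ²) = 5762.4 nmi
Excess = 5762.4 − 5596.4 = 166.0 ≈ 166 nmi

166 nmi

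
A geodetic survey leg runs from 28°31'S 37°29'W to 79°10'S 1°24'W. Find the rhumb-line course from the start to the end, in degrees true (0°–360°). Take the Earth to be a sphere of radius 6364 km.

Δψ = ln[tan(π/4+φ₂/2)/tan(π/4+φ₁/2)] = -1.8361
Δλ = +0.6298 rad (taken the short way round)
course = atan2(Δλ, Δψ) = 161.07°

161.1°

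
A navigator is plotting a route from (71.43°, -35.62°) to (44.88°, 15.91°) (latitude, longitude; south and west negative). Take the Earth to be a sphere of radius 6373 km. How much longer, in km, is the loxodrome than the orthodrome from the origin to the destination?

Great circle: cos σ = sin φ₁ sin φ₂ + cos φ₁ cos φ₂ cos Δλ,  σ = 0.6279 rad → d_gc = 4001.5 km
Rhumb line: Δψ = -0.9326, q = Δφ/Δψ = 0.4969, d_rh = R√(Δφ²+q²Δλ²) = 4102.6 km
Excess = 4102.6 − 4001.5 = 101.1 ≈ 101 km

101 km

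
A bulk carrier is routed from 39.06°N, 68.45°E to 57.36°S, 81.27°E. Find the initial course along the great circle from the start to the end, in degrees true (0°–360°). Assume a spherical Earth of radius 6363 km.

173.1°

N = sin Δλ·cos φ₂ = +0.1197;  D = cos φ₁ sin φ₂ − sin φ₁ cos φ₂ cos Δλ = -0.9853
initial course = atan2(N, D) = 173.07°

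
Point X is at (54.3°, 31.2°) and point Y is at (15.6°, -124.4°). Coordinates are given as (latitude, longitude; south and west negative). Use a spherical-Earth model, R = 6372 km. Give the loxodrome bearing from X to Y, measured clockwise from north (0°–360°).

252.5°

Meridional parts: M(φ₁)=+1.1331, M(φ₂)=+0.2757 → ΔM = -0.8574;  Δλ = -2.7157 rad
tan C = Δλ / ΔM = +3.1673 → C = 252.48°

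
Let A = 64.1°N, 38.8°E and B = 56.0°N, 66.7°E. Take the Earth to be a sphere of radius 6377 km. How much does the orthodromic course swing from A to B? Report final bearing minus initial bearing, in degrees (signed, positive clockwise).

+24.4°

At departure: θ₁ = atan2(sin Δλ cos φ₂, cos φ₁ sin φ₂ − sin φ₁ cos φ₂ cos Δλ) = 107.49°
At arrival: θ₂ = atan2(sin Δλ cos φ₁, −cos φ₂ sin φ₁ + sin φ₂ cos φ₁ cos Δλ) = 131.84°
Δθ = θ₂ − θ₁ = +24.4°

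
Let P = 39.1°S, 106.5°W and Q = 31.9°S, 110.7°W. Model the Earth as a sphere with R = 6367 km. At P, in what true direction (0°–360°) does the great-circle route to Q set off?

θ = atan2( sin Δλ·cos φ₂ ,  cos φ₁ sin φ₂ − sin φ₁ cos φ₂ cos Δλ )
  = atan2(-0.0622, +0.1239) = 333.35°

333.4°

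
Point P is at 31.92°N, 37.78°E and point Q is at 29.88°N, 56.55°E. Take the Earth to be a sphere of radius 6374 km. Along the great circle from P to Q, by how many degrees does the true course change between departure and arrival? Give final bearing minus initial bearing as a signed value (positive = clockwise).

Initial bearing θ₁ = atan2(sin Δλ cos φ₂, cos φ₁ sin φ₂ − sin φ₁ cos φ₂ cos Δλ) = 92.30°
Final bearing θ₂ = (initial bearing from the destination back to the start) + 180° = 102.01°
Δθ = θ₂ − θ₁ = +9.7°

+9.7°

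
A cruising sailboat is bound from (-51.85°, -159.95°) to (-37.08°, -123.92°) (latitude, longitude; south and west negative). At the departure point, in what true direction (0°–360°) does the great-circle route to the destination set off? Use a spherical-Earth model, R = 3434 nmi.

74.0°

N = sin Δλ·cos φ₂ = +0.4693;  D = cos φ₁ sin φ₂ − sin φ₁ cos φ₂ cos Δλ = +0.1349
initial course = atan2(N, D) = 73.96°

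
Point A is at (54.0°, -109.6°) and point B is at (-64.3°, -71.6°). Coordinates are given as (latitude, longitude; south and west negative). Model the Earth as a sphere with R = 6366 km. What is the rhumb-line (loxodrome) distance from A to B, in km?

Rhumb course C = atan2(Δλ, Δψ) with Δψ = ln[tan(π/4+φ₂/2)/tan(π/4+φ₁/2)] = -2.6021, Δλ = +0.6632 → C = 165.70°
d = R·|Δφ| / |cos C| = 6366·2.06472 / 0.96902 = 13564 km

13564 km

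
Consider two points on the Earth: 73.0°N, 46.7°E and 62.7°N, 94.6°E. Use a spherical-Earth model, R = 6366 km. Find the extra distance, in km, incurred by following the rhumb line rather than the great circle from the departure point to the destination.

57 km

Great circle: cos σ = sin φ₁ sin φ₂ + cos φ₁ cos φ₂ cos Δλ,  σ = 0.3491 rad → d_gc = 2222.2 km
Rhumb line: Δψ = -0.4855, q = Δφ/Δψ = 0.3703, d_rh = R√(Δφ²+q²Δλ²) = 2278.9 km
Excess = 2278.9 − 2222.2 = 56.7 ≈ 57 km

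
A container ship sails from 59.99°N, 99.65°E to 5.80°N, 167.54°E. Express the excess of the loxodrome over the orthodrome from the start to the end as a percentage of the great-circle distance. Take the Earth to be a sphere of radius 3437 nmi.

2.2%

Great circle: σ = 1.2924 rad → d_gc = Rσ = 4442.0 nmi
Rhumb: Δφ = -0.9458, Δλ = +1.1849, Δψ = -1.2152, q = Δφ/Δψ = 0.7783 → d_rh = R√(Δφ²+q²Δλ²) = 4540.2 nmi
Excess = (4540.2 − 4442.0) / 4442.0 = 98.2 / 4442.0 = 2.21% ≈ 2.2%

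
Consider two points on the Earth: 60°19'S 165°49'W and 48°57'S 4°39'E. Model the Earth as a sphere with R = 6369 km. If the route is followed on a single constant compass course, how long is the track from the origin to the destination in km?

10951 km

Rhumb course C = atan2(Δλ, Δψ) with Δψ = ln[tan(π/4+φ₂/2)/tan(π/4+φ₁/2)] = +0.3456, Δλ = +2.9752 → C = 83.37°
d = R·|Δφ| / |cos C| = 6369·0.19839 / 0.11538 = 10951 km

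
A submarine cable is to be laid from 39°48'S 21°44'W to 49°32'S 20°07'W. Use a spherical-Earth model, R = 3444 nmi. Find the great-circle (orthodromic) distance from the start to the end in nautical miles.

cos σ = sin φ₁ sin φ₂ + cos φ₁ cos φ₂ cos Δλ
      = sin(-39.80°)sin(-49.53°) + cos(-39.80°)cos(-49.53°)cos(1.62°) = 0.9854
σ = 9.800° → d = Rσ = 3444·0.17105 = 589 nmi

589 nmi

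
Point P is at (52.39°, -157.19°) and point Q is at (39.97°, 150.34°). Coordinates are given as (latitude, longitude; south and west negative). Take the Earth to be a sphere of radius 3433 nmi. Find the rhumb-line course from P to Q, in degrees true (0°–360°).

Meridional parts: M(φ₁)=+1.0773, M(φ₂)=+0.7622 → ΔM = -0.3150;  Δλ = -0.9158 rad
tan C = Δλ / ΔM = +2.9069 → C = 251.02°

251.0°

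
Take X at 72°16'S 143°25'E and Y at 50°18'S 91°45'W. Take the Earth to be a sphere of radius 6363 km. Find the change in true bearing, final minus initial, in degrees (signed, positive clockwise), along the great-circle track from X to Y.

-119.4°

At departure: θ₁ = atan2(sin Δλ cos φ₂, cos φ₁ sin φ₂ − sin φ₁ cos φ₂ cos Δλ) = 137.98°
At arrival: θ₂ = atan2(sin Δλ cos φ₁, −cos φ₂ sin φ₁ + sin φ₂ cos φ₁ cos Δλ) = 18.61°
Δθ = θ₂ − θ₁ = -119.4°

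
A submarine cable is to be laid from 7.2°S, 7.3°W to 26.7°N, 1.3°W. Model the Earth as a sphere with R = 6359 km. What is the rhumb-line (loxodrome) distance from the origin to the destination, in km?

Δψ = ln[tan(π/4+φ₂/2)/tan(π/4+φ₁/2)] = +0.6098;  Δφ = +0.5917 rad,  Δλ = +0.1047 rad
q = Δφ/Δψ = 0.9702
d = R·√(Δφ² + q²Δλ²) = 6359·0.60033 = 3817 km

3817 km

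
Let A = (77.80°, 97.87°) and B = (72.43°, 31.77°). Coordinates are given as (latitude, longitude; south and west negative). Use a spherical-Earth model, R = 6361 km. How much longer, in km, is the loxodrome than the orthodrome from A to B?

100 km

Great circle: cos σ = sin φ₁ sin φ₂ + cos φ₁ cos φ₂ cos Δλ,  σ = 0.2920 rad → d_gc = 1857.6 km
Rhumb line: Δψ = -0.3688, q = Δφ/Δψ = 0.2541, d_rh = R√(Δφ²+q²Δλ²) = 1957.7 km
Excess = 1957.7 − 1857.6 = 100.1 ≈ 100 km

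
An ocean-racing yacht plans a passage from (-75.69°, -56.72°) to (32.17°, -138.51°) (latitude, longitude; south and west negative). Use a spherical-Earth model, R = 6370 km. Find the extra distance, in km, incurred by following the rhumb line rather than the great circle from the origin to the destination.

360 km

Great circle: cos σ = sin φ₁ sin φ₂ + cos φ₁ cos φ₂ cos Δλ,  σ = 2.0783 rad → d_gc = 13239.1 km
Rhumb line: Δψ = +2.6687, q = Δφ/Δψ = 0.7054, d_rh = R√(Δφ²+q²Δλ²) = 13599.3 km
Excess = 13599.3 − 13239.1 = 360.2 ≈ 360 km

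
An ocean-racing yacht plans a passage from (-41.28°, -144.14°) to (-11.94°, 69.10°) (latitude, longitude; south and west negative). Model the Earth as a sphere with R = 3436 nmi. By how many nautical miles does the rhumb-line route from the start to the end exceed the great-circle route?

Great circle: cos σ = sin φ₁ sin φ₂ + cos φ₁ cos φ₂ cos Δλ,  σ = 2.0697 rad → d_gc = 7111.4 nmi
Rhumb line: Δψ = +0.5824, q = Δφ/Δψ = 0.8792, d_rh = R√(Δφ²+q²Δλ²) = 7935.5 nmi
Excess = 7935.5 − 7111.4 = 824.1 ≈ 824 nmi

824 nmi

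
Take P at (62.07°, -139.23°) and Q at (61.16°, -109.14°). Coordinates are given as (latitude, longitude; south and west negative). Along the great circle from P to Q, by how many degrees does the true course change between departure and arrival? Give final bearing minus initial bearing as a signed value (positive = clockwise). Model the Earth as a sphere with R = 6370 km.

+26.6°

At departure: θ₁ = atan2(sin Δλ cos φ₂, cos φ₁ sin φ₂ − sin φ₁ cos φ₂ cos Δλ) = 80.25°
At arrival: θ₂ = atan2(sin Δλ cos φ₁, −cos φ₂ sin φ₁ + sin φ₂ cos φ₁ cos Δλ) = 106.86°
Δθ = θ₂ − θ₁ = +26.6°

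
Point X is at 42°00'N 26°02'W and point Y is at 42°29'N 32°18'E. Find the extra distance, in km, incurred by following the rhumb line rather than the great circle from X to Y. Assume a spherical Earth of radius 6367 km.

Great circle: cos σ = sin φ₁ sin φ₂ + cos φ₁ cos φ₂ cos Δλ,  σ = 0.7383 rad → d_gc = 4700.6 km
Rhumb line: Δψ = +0.0114, q = Δφ/Δψ = 0.7403, d_rh = R√(Δφ²+q²Δλ²) = 4799.2 km
Excess = 4799.2 − 4700.6 = 98.6 ≈ 99 km

99 km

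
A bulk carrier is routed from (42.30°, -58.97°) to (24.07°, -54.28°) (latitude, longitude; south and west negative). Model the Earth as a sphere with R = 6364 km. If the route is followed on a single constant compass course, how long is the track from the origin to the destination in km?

Rhumb course C = atan2(Δλ, Δψ) with Δψ = ln[tan(π/4+φ₂/2)/tan(π/4+φ₁/2)] = -0.3832, Δλ = +0.0819 → C = 167.94°
d = R·|Δφ| / |cos C| = 6364·0.31817 / 0.97794 = 2071 km

2071 km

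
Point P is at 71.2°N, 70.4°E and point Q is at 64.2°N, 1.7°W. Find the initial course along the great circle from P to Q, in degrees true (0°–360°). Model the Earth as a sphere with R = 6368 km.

291.5°

θ = atan2( sin Δλ·cos φ₂ ,  cos φ₁ sin φ₂ − sin φ₁ cos φ₂ cos Δλ )
  = atan2(-0.4142, +0.1635) = 291.54°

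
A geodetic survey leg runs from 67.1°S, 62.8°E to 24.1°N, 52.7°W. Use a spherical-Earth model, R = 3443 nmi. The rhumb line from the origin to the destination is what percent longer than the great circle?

Great circle: σ = 2.1283 rad → d_gc = Rσ = 7327.7 nmi
Rhumb: Δφ = +1.5917, Δλ = -2.0159, Δψ = +2.0304, q = Δφ/Δψ = 0.7840 → d_rh = R√(Δφ²+q²Δλ²) = 7722.7 nmi
Excess = (7722.7 − 7327.7) / 7327.7 = 395.0 / 7327.7 = 5.39% ≈ 5.4%

5.4%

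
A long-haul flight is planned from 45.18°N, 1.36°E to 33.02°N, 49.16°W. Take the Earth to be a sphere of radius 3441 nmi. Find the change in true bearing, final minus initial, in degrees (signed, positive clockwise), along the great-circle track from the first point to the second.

Initial bearing θ₁ = atan2(sin Δλ cos φ₂, cos φ₁ sin φ₂ − sin φ₁ cos φ₂ cos Δλ) = 270.53°
Final bearing θ₂ = (initial bearing from the destination back to the start) + 180° = 237.21°
Δθ = θ₂ − θ₁ = -33.3°

-33.3°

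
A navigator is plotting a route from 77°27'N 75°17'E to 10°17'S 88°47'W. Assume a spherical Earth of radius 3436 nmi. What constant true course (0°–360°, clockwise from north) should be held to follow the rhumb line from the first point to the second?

Meridional parts: M(φ₁)=+2.2076, M(φ₂)=-0.1804 → ΔM = -2.3881;  Δλ = -2.8635 rad
tan C = Δλ / ΔM = +1.1991 → C = 230.17°

230.2°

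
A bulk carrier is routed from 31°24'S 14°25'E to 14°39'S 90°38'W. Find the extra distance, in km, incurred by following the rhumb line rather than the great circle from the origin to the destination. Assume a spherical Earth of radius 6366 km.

Great circle: cos σ = sin φ₁ sin φ₂ + cos φ₁ cos φ₂ cos Δλ,  σ = 1.6535 rad → d_gc = 10526.5 km
Rhumb line: Δψ = +0.3192, q = Δφ/Δψ = 0.9159, d_rh = R√(Δφ²+q²Δλ²) = 10850.5 km
Excess = 10850.5 − 10526.5 = 324.0 ≈ 324 km

324 km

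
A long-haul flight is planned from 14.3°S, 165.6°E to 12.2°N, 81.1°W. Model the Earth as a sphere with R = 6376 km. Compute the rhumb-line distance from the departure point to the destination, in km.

Δψ = ln[tan(π/4+φ₂/2)/tan(π/4+φ₁/2)] = +0.4668;  Δφ = +0.4625 rad,  Δλ = +1.9775 rad
q = Δφ/Δψ = 0.9909
d = R·√(Δφ² + q²Δλ²) = 6376·2.01326 = 12837 km

12837 km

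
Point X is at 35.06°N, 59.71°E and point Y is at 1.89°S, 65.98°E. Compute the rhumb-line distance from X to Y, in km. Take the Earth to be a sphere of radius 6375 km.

Rhumb course C = atan2(Δλ, Δψ) with Δψ = ln[tan(π/4+φ₂/2)/tan(π/4+φ₁/2)] = -0.6871, Δλ = +0.1094 → C = 170.95°
d = R·|Δφ| / |cos C| = 6375·0.64490 / 0.98755 = 4163 km

4163 km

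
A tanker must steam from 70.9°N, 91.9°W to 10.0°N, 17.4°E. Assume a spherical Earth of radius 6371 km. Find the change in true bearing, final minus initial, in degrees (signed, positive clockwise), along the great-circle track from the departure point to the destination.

Initial bearing θ₁ = atan2(sin Δλ cos φ₂, cos φ₁ sin φ₂ − sin φ₁ cos φ₂ cos Δλ) = 68.59°
Final bearing θ₂ = (initial bearing from the destination back to the start) + 180° = 161.98°
Δθ = θ₂ − θ₁ = +93.4°

+93.4°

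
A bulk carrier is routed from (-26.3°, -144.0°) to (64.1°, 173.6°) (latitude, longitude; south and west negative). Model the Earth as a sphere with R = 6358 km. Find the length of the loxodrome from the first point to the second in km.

Δψ = ln[tan(π/4+φ₂/2)/tan(π/4+φ₁/2)] = +1.9459;  Δφ = +1.5778 rad,  Δλ = -0.7400 rad
q = Δφ/Δψ = 0.8108
d = R·√(Δφ² + q²Δλ²) = 6358·1.68802 = 10732 km

10732 km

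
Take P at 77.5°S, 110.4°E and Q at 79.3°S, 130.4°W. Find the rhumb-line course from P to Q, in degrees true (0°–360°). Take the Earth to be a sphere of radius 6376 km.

94.3°

Δψ = ln[tan(π/4+φ₂/2)/tan(π/4+φ₁/2)] = -0.1566
Δλ = +2.0804 rad (taken the short way round)
course = atan2(Δλ, Δψ) = 94.30°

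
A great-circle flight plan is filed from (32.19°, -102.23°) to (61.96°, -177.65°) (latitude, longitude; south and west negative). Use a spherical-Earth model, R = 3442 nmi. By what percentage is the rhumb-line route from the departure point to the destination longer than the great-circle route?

4.4%

Great circle: σ = 0.9639 rad → d_gc = Rσ = 3317.7 nmi
Rhumb: Δφ = +0.5196, Δλ = -1.3163, Δψ = +0.7936, q = Δφ/Δψ = 0.6548 → d_rh = R√(Δφ²+q²Δλ²) = 3464.0 nmi
Excess = (3464.0 − 3317.7) / 3317.7 = 146.3 / 3317.7 = 4.41% ≈ 4.4%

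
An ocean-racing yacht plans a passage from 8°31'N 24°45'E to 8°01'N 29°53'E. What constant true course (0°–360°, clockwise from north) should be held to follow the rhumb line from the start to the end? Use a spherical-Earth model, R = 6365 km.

95.6°

Δψ = ln[tan(π/4+φ₂/2)/tan(π/4+φ₁/2)] = -0.0088
Δλ = +0.0896 rad (taken the short way round)
course = atan2(Δλ, Δψ) = 95.62°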